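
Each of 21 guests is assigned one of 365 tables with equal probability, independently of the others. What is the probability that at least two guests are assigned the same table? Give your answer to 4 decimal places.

0.4437

It's easier to compute the probability that all 21 are distinct.
P(all distinct) = 365/365 · 364/365 · ··· · 345/365 ≈ 0.5563.
So the probability of at least one match is 1 − 0.5563 = 0.4437.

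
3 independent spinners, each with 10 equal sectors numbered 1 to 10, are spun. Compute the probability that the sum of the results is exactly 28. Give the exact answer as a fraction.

There are 10^3 = 1000 equally likely outcomes.
The number of ordered 3-tuples from {1,…,10} summing to 28 is 6.
P(sum = 28) = 6/1000 = 3/500.

3/500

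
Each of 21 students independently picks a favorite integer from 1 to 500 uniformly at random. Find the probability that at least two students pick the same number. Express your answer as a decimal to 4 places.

0.3468

It's easier to compute the probability that all 21 are distinct.
P(all distinct) = 500/500 · 499/500 · ··· · 480/500 ≈ 0.6532.
So the probability of at least one match is 1 − 0.6532 = 0.3468.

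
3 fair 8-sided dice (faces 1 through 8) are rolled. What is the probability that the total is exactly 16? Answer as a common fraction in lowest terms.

21/256

There are 8^3 = 512 equally likely outcomes.
The number of ordered 3-tuples from {1,…,8} summing to 16 is 42.
P(sum = 16) = 42/512 = 21/256.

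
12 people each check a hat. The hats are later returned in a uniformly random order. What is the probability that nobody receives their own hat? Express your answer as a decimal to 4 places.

This is the derangement probability: permutations of 12 with no fixed point.
D(12) = 12! · (1 − 1/1! + 1/2! − ··· + (−1)^12/12!) = 176214841.
P = 176214841/479001600 = 16019531/43545600 ≈ 0.3679.

0.3679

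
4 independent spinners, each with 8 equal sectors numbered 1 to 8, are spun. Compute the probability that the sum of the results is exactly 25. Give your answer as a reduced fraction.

15/512

There are 8^4 = 4096 equally likely outcomes.
The number of ordered 4-tuples from {1,…,8} summing to 25 is 120.
P(sum = 25) = 120/4096 = 15/512.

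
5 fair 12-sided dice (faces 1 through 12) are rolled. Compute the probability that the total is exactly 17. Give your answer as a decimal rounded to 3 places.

0.007

There are 12^5 = 248832 equally likely outcomes.
The number of ordered 5-tuples from {1,…,12} summing to 17 is 1815.
P(sum = 17) = 1815/248832 = 605/82944 ≈ 0.007.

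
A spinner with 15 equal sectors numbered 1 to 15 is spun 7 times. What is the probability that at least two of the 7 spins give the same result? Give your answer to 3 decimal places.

0.810

P(all 7 different) = 15/15 · 14/15 · ··· · 9/15 ≈ 0.190.
P(at least two equal) = 1 − 0.190 = 0.810.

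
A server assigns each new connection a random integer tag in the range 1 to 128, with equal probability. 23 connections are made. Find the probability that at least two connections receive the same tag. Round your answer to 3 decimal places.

0.878

It's easier to compute the probability that all 23 are distinct.
P(all distinct) = 128/128 · 127/128 · ··· · 106/128 ≈ 0.122.
So the probability of at least one match is 1 − 0.122 = 0.878.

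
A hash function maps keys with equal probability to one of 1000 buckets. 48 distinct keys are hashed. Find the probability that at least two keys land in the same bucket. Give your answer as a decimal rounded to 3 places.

0.682

It's easier to compute the probability that all 48 are distinct.
P(all distinct) = 1000/1000 · 999/1000 · ··· · 953/1000 ≈ 0.318.
So the probability of at least one match is 1 − 0.318 = 0.682.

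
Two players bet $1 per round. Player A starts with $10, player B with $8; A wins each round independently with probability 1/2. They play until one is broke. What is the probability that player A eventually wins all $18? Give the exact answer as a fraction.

With a fair step, P(i) = ½P(i−1) + ½P(i+1) with P(0)=0, P(18)=1 has the linear solution P(i) = i/18.
P(10) = 10/18 = 5/9.

5/9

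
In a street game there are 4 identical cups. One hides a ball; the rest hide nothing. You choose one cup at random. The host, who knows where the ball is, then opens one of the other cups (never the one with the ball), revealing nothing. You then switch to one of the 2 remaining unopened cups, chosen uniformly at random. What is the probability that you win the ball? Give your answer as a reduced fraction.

Your original cup holds the ball with probability 1/4, so the other 3 collectively hold it with probability 3/4.
The host can always find an empty cup to open, so this doesn't change that 3/4; it is now spread over the 2 remaining unopened cups.
P(win by switching) = (3/4) · (1/2) = 3/8.

3/8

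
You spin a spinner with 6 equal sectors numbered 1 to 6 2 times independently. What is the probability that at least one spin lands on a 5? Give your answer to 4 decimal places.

P(no spin lands on a 5) = (5/6)^2 ≈ 0.6944.
P(at least one) = 1 − 0.6944 = 0.3056.

0.3056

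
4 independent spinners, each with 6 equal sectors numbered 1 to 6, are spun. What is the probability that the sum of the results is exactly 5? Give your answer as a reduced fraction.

There are 6^4 = 1296 equally likely outcomes.
The number of ordered 4-tuples from {1,…,6} summing to 5 is 4.
P(sum = 5) = 4/1296 = 1/324.

1/324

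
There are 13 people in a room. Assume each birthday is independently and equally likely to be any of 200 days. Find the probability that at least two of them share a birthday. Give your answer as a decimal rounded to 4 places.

0.3286

It's easier to compute the probability that all 13 are distinct.
P(all distinct) = 200/200 · 199/200 · ··· · 188/200 ≈ 0.6714.
So the probability of at least one match is 1 − 0.6714 = 0.3286.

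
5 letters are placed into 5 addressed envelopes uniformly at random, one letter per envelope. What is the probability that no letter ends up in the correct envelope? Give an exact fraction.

11/30

This is the derangement probability: permutations of 5 with no fixed point.
D(5) = 5! · (1 − 1/1! + 1/2! − ··· + (−1)^5/5!) = 44.
P = 44/120 = 11/30.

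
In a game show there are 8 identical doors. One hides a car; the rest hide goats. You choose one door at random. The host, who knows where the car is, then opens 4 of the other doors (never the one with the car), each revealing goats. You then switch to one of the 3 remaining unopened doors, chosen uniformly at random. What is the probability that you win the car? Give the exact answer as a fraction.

Your original door holds the car with probability 1/8, so the other 7 collectively hold it with probability 7/8.
The host can always find 4 empty doors to open, so the reveals don't change that 7/8; it is now spread over the 3 remaining unopened doors.
P(win by switching) = (7/8) · (1/3) = 7/24.

7/24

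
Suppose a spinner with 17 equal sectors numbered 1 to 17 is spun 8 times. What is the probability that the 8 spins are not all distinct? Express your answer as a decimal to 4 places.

P(all 8 different) = 17/17 · 16/17 · ··· · 10/17 ≈ 0.1405.
P(at least two equal) = 1 − 0.1405 = 0.8595.

0.8595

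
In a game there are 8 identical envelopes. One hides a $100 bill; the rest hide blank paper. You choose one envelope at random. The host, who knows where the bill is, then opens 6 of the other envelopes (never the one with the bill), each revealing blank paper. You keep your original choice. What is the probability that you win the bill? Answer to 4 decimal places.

0.1250

The host can always open 6 empty envelopes regardless of your choice, so the reveals give no information about your original envelope.
P(win by staying) = 1/8 ≈ 0.1250.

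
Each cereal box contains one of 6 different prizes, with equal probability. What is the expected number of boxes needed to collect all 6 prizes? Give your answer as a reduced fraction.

147/10

After i distinct types are collected, each trial gives a new one with probability (6−i)/6, so the expected wait for the next new type is 6/(6−i).
E = 6/6 + 6/5 + 6/4 + 6/3 + 6/2 + 6/1 = 147/10.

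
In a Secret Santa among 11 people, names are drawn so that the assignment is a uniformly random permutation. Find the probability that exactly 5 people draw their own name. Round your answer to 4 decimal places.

Choose which 5 of the 11 are fixed: C(11,5) = 462 ways.
The remaining 6 must have no fixed point: D(6) = 265.
P = 462·265/39916800 = 53/17280 ≈ 0.0031.

0.0031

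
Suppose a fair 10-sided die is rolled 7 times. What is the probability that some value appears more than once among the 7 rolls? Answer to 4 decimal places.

0.9395

P(all 7 different) = 10/10 · 9/10 · ··· · 4/10 ≈ 0.0605.
P(at least two equal) = 1 − 0.0605 = 0.9395.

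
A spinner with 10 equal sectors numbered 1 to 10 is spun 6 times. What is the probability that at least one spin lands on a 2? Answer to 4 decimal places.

0.4686

P(no spin lands on a 2) = (9/10)^6 ≈ 0.5314.
P(at least one) = 1 − 0.5314 = 0.4686.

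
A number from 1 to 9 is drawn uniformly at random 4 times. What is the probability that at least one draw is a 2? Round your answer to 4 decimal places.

P(no draw is a 2) = (8/9)^4 ≈ 0.6243.
P(at least one) = 1 − 0.6243 = 0.3757.

0.3757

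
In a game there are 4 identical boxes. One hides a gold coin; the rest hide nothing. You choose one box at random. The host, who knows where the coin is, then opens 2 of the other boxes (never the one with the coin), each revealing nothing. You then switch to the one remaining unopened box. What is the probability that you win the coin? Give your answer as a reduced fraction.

Your original box holds the coin with probability 1/4, so the other 3 collectively hold it with probability 3/4.
The host can always find 2 empty boxes to open, so the reveals don't change that 3/4; it is now spread over the 1 remaining unopened box.
P(win by switching) = (3/4) · (1/1) = 3/4.

3/4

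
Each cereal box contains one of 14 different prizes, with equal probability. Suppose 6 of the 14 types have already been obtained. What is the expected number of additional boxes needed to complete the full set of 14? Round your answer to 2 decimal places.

Starting from 6 distinct types, each trial gives a new one with probability (14−i)/14 when i types are held, so the wait for the next new type is 14/(14−i).
E = 14/8 + 14/7 + 14/6 + 14/5 + 14/4 + 14/3 + 14/2 + 14/1 = 761/20 ≈ 38.05.

38.05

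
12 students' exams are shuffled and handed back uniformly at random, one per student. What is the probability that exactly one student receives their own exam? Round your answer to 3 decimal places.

Choose which one is fixed: C(12,1) = 12 ways.
The remaining 11 must have no fixed point: D(11) = 14684570.
P = 12·14684570/479001600 = 1468457/3991680 ≈ 0.368.

0.368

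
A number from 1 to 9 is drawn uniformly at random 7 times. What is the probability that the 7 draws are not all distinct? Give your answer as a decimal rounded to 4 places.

P(all 7 different) = 9/9 · 8/9 · ··· · 3/9 ≈ 0.0379.
P(at least two equal) = 1 − 0.0379 = 0.9621.

0.9621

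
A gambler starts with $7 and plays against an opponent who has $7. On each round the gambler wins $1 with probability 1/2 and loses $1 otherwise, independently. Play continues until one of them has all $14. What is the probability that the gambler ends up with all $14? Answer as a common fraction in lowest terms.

With a fair step, P(i) = ½P(i−1) + ½P(i+1) with P(0)=0, P(14)=1 has the linear solution P(i) = i/14.
P(7) = 7/14 = 1/2.

1/2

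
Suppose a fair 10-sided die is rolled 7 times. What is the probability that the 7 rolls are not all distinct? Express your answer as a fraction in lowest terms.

P(all 7 different) = 10/10 · 9/10 · ··· · 4/10 = 189/3125.
P(at least two equal) = 1 − 189/3125 = 2936/3125.

2936/3125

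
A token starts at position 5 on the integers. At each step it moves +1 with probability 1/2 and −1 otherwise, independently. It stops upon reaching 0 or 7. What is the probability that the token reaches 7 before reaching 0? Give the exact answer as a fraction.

With a fair step, P(i) = ½P(i−1) + ½P(i+1) with P(0)=0, P(7)=1 has the linear solution P(i) = i/7.
P(5) = 5/7.

5/7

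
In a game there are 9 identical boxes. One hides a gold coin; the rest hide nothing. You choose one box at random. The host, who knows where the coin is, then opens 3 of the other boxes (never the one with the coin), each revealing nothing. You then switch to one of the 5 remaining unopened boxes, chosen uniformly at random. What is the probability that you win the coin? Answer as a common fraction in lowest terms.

8/45

Your original box holds the coin with probability 1/9, so the other 8 collectively hold it with probability 8/9.
The host can always find 3 empty boxes to open, so the reveals don't change that 8/9; it is now spread over the 5 remaining unopened boxes.
P(win by switching) = (8/9) · (1/5) = 8/45.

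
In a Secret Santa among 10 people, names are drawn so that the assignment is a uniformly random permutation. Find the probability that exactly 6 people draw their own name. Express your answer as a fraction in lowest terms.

1/1920

Choose which 6 of the 10 are fixed: C(10,6) = 210 ways.
The remaining 4 must have no fixed point: D(4) = 9.
P = 210·9/3628800 = 1/1920.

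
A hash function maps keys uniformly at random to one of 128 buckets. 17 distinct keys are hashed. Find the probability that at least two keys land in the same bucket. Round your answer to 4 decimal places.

0.6709

It's easier to compute the probability that all 17 are distinct.
P(all distinct) = 128/128 · 127/128 · ··· · 112/128 ≈ 0.3291.
So the probability of at least one match is 1 − 0.3291 = 0.6709.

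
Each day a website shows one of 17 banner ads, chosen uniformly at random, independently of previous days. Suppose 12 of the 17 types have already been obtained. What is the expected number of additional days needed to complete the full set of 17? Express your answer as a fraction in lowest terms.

Starting from 12 distinct types, each trial gives a new one with probability (17−i)/17 when i types are held, so the wait for the next new type is 17/(17−i).
E = 17/5 + 17/4 + 17/3 + 17/2 + 17/1 = 2329/60.

2329/60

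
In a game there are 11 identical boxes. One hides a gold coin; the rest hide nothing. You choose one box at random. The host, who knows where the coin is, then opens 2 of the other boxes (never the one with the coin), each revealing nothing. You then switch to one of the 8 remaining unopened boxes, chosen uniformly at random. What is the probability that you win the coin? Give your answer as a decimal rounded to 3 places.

0.114

Your original box holds the coin with probability 1/11, so the other 10 collectively hold it with probability 10/11.
The host can always find 2 empty boxes to open, so the reveals don't change that 10/11; it is now spread over the 8 remaining unopened boxes.
P(win by switching) = (10/11) · (1/8) = 5/44 ≈ 0.114.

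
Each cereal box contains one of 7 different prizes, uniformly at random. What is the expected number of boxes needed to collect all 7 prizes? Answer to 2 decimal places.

18.15

After i distinct types are collected, each trial gives a new one with probability (7−i)/7, so the expected wait for the next new type is 7/(7−i).
E = 7/7 + 7/6 + 7/5 + 7/4 + 7/3 + 7/2 + 7/1 = 363/20 ≈ 18.15.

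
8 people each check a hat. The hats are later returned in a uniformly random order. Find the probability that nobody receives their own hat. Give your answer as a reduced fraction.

This is the derangement probability: permutations of 8 with no fixed point.
D(8) = 8! · (1 − 1/1! + 1/2! − ··· + (−1)^8/8!) = 14833.
P = 14833/40320 = 2119/5760.

2119/5760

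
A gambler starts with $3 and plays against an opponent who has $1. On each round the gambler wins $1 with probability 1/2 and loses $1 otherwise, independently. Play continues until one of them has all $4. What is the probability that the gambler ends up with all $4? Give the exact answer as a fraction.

3/4

With a fair step, P(i) = ½P(i−1) + ½P(i+1) with P(0)=0, P(4)=1 has the linear solution P(i) = i/4.
P(3) = 3/4.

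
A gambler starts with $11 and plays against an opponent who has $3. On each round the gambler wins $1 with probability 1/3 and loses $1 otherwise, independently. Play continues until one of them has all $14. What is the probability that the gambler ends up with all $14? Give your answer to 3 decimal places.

0.125

Let r = q/p = (2/3)/(1/3) = 2. The recurrence P(i) = p·P(i+1) + q·P(i−1) with P(0)=0, P(14)=1 gives P(i) = (1 − r^i)/(1 − r^14).
P(11) = (1 − (2)^11) / (1 − (2)^14) = 2047/16383 ≈ 0.125.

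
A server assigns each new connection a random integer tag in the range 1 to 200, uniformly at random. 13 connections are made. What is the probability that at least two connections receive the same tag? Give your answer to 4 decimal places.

It's easier to compute the probability that all 13 are distinct.
P(all distinct) = 200/200 · 199/200 · ··· · 188/200 ≈ 0.6714.
So the probability of at least one match is 1 − 0.6714 = 0.3286.

0.3286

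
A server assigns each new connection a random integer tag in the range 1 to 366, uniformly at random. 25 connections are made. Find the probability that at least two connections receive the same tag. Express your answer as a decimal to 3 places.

It's easier to compute the probability that all 25 are distinct.
P(all distinct) = 366/366 · 365/366 · ··· · 342/366 ≈ 0.432.
So the probability of at least one match is 1 − 0.432 = 0.568.

0.568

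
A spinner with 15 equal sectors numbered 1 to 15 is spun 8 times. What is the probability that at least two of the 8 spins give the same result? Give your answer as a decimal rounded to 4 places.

0.8988

P(all 8 different) = 15/15 · 14/15 · ··· · 8/15 ≈ 0.1012.
P(at least two equal) = 1 − 0.1012 = 0.8988.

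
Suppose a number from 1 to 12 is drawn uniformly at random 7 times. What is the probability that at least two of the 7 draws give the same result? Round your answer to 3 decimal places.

0.889

P(all 7 different) = 12/12 · 11/12 · ··· · 6/12 ≈ 0.111.
P(at least two equal) = 1 − 0.111 = 0.889.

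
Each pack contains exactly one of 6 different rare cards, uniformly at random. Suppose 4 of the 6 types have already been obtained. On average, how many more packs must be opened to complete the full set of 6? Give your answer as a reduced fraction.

9

Starting from 4 distinct types, each trial gives a new one with probability (6−i)/6 when i types are held, so the wait for the next new type is 6/(6−i).
E = 6/2 + 6/1 = 9.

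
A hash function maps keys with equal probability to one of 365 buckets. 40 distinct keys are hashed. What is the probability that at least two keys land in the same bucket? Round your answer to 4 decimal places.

0.8912

It's easier to compute the probability that all 40 are distinct.
P(all distinct) = 365/365 · 364/365 · ··· · 326/365 ≈ 0.1088.
So the probability of at least one match is 1 − 0.1088 = 0.8912.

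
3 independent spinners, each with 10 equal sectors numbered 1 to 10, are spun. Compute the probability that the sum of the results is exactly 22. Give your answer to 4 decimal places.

0.0450

There are 10^3 = 1000 equally likely outcomes.
The number of ordered 3-tuples from {1,…,10} summing to 22 is 45.
P(sum = 22) = 45/1000 = 9/200 ≈ 0.0450.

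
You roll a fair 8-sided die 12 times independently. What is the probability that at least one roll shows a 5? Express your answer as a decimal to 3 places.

0.799

P(no roll shows a 5) = (7/8)^12 ≈ 0.201.
P(at least one) = 1 − 0.201 = 0.799.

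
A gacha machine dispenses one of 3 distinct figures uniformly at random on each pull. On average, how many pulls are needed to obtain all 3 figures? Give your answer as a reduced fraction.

After i distinct types are collected, each trial gives a new one with probability (3−i)/3, so the expected wait for the next new type is 3/(3−i).
E = 3/3 + 3/2 + 3/1 = 11/2.

11/2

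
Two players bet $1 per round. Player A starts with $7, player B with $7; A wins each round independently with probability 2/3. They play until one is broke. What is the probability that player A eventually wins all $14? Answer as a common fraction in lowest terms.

Let r = q/p = (1/3)/(2/3) = 1/2. The recurrence P(i) = p·P(i+1) + q·P(i−1) with P(0)=0, P(14)=1 gives P(i) = (1 − r^i)/(1 − r^14).
P(7) = (1 − (1/2)^7) / (1 − (1/2)^14) = 128/129.

128/129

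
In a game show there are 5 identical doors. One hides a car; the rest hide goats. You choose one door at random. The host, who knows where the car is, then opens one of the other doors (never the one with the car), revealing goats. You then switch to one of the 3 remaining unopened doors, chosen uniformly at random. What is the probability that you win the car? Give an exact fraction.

4/15

Your original door holds the car with probability 1/5, so the other 4 collectively hold it with probability 4/5.
The host can always find an empty door to open, so this doesn't change that 4/5; it is now spread over the 3 remaining unopened doors.
P(win by switching) = (4/5) · (1/3) = 4/15.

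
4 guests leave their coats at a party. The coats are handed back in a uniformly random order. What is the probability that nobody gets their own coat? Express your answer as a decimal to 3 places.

This is the derangement probability: permutations of 4 with no fixed point.
D(4) = 4! · (1 − 1/1! + 1/2! − ··· + (−1)^4/4!) = 9.
P = 9/24 = 3/8 ≈ 0.375.

0.375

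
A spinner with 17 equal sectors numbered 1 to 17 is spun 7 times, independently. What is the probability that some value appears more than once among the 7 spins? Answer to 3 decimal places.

P(all 7 different) = 17/17 · 16/17 · ··· · 11/17 ≈ 0.239.
P(at least two equal) = 1 − 0.239 = 0.761.

0.761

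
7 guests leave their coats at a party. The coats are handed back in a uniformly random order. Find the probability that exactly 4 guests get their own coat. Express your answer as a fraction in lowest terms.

1/72

Choose which 4 of the 7 are fixed: C(7,4) = 35 ways.
The remaining 3 must have no fixed point: D(3) = 2.
P = 35·2/5040 = 1/72.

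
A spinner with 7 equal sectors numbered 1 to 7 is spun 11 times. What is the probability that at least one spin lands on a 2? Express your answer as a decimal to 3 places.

P(no spin lands on a 2) = (6/7)^11 ≈ 0.183.
P(at least one) = 1 − 0.183 = 0.817.

0.817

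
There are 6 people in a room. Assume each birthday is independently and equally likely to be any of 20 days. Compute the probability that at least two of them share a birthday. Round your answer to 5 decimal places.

0.56395

It's easier to compute the probability that all 6 are distinct.
P(all distinct) = 20/20 · 19/20 · ··· · 15/20 ≈ 0.43605.
So the probability of at least one match is 1 − 0.43605 = 0.56395.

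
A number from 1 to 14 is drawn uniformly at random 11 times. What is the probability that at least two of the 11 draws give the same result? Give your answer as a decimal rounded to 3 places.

P(all 11 different) = 14/14 · 13/14 · ··· · 4/14 ≈ 0.004.
P(at least two equal) = 1 − 0.004 = 0.996.

0.996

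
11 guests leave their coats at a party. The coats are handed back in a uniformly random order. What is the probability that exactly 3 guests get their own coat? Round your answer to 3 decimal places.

0.061

Choose which 3 of the 11 are fixed: C(11,3) = 165 ways.
The remaining 8 must have no fixed point: D(8) = 14833.
P = 165·14833/39916800 = 2119/34560 ≈ 0.061.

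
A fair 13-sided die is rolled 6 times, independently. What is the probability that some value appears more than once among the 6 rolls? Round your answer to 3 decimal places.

0.744

P(all 6 different) = 13/13 · 12/13 · ··· · 8/13 ≈ 0.256.
P(at least two equal) = 1 − 0.256 = 0.744.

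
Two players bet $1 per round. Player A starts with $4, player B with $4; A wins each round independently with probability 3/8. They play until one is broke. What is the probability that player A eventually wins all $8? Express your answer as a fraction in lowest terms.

Let r = q/p = (5/8)/(3/8) = 5/3. The recurrence P(i) = p·P(i+1) + q·P(i−1) with P(0)=0, P(8)=1 gives P(i) = (1 − r^i)/(1 − r^8).
P(4) = (1 − (5/3)^4) / (1 − (5/3)^8) = 81/706.

81/706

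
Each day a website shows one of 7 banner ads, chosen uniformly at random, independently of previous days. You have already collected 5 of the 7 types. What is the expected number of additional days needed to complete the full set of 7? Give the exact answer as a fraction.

21/2

Starting from 5 distinct types, each trial gives a new one with probability (7−i)/7 when i types are held, so the wait for the next new type is 7/(7−i).
E = 7/2 + 7/1 = 21/2.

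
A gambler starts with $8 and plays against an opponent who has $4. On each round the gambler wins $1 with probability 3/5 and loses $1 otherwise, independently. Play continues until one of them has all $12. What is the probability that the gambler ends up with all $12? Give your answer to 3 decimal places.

0.968

Let r = q/p = (2/5)/(3/5) = 2/3. The recurrence P(i) = p·P(i+1) + q·P(i−1) with P(0)=0, P(12)=1 gives P(i) = (1 − r^i)/(1 − r^12).
P(8) = (1 − (2/3)^8) / (1 − (2/3)^12) = 7857/8113 ≈ 0.968.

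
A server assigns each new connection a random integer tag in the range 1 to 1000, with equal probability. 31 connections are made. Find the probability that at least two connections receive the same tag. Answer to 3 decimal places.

0.375

It's easier to compute the probability that all 31 are distinct.
P(all distinct) = 1000/1000 · 999/1000 · ··· · 970/1000 ≈ 0.625.
So the probability of at least one match is 1 − 0.625 = 0.375.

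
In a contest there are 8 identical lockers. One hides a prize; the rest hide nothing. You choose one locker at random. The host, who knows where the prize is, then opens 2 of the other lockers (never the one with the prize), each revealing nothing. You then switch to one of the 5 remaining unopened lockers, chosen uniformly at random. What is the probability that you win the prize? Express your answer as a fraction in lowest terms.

Your original locker holds the prize with probability 1/8, so the other 7 collectively hold it with probability 7/8.
The host can always find 2 empty lockers to open, so the reveals don't change that 7/8; it is now spread over the 5 remaining unopened lockers.
P(win by switching) = (7/8) · (1/5) = 7/40.

7/40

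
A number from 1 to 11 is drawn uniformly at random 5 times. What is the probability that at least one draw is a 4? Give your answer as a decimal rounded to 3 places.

0.379

P(no draw is a 4) = (10/11)^5 ≈ 0.621.
P(at least one) = 1 − 0.621 = 0.379.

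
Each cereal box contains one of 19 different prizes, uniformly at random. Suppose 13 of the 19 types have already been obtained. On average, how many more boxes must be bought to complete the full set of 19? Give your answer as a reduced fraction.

Starting from 13 distinct types, each trial gives a new one with probability (19−i)/19 when i types are held, so the wait for the next new type is 19/(19−i).
E = 19/6 + 19/5 + 19/4 + 19/3 + 19/2 + 19/1 = 931/20.

931/20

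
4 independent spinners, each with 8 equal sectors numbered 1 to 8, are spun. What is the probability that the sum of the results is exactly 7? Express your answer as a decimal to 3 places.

There are 8^4 = 4096 equally likely outcomes.
The number of ordered 4-tuples from {1,…,8} summing to 7 is 20.
P(sum = 7) = 20/4096 = 5/1024 ≈ 0.005.

0.005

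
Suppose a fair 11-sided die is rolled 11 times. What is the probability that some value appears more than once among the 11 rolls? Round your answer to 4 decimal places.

P(all 11 different) = 11/11 · 10/11 · ··· · 1/11 ≈ 0.0001.
P(at least two equal) = 1 − 0.0001 = 0.9999.

0.9999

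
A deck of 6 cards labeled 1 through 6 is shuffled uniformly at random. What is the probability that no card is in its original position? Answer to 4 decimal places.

This is the derangement probability: permutations of 6 with no fixed point.
D(6) = 6! · (1 − 1/1! + 1/2! − ··· + (−1)^6/6!) = 265.
P = 265/720 = 53/144 ≈ 0.3681.

0.3681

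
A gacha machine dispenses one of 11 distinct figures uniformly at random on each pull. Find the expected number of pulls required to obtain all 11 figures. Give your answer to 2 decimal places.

After i distinct types are collected, each trial gives a new one with probability (11−i)/11, so the expected wait for the next new type is 11/(11−i).
E = 11/11 + 11/10 + 11/9 + 11/8 + 11/7 + 11/6 + 11/5 + 11/4 + 11/3 + 11/2 + 11/1 = 83711/2520 ≈ 33.22.

33.22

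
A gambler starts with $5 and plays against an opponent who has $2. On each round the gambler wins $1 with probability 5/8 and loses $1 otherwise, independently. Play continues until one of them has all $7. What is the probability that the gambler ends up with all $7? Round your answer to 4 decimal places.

0.9488

Let r = q/p = (3/8)/(5/8) = 3/5. The recurrence P(i) = p·P(i+1) + q·P(i−1) with P(0)=0, P(7)=1 gives P(i) = (1 − r^i)/(1 − r^7).
P(5) = (1 − (3/5)^5) / (1 − (3/5)^7) = 36025/37969 ≈ 0.9488.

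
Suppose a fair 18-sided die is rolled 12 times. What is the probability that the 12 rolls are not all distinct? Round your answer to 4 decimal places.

P(all 12 different) = 18/18 · 17/18 · ··· · 7/18 ≈ 0.0077.
P(at least two equal) = 1 − 0.0077 = 0.9923.

0.9923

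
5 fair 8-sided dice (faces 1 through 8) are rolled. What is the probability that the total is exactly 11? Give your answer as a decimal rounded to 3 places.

There are 8^5 = 32768 equally likely outcomes.
The number of ordered 5-tuples from {1,…,8} summing to 11 is 210.
P(sum = 11) = 210/32768 = 105/16384 ≈ 0.006.

0.006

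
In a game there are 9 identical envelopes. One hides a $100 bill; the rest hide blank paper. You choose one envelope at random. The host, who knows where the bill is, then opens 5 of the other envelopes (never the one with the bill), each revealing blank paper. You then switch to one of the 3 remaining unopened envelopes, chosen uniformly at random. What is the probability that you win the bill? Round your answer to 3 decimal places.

Your original envelope holds the bill with probability 1/9, so the other 8 collectively hold it with probability 8/9.
The host can always find 5 empty envelopes to open, so the reveals don't change that 8/9; it is now spread over the 3 remaining unopened envelopes.
P(win by switching) = (8/9) · (1/3) = 8/27 ≈ 0.296.

0.296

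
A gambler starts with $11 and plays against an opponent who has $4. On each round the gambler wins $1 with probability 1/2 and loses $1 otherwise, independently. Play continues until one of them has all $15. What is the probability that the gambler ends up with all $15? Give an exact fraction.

11/15

With a fair step, P(i) = ½P(i−1) + ½P(i+1) with P(0)=0, P(15)=1 has the linear solution P(i) = i/15.
P(11) = 11/15.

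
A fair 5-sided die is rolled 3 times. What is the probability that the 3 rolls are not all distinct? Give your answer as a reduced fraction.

13/25

P(all 3 different) = 5/5 · 4/5 · ··· · 3/5 = 12/25.
P(at least two equal) = 1 − 12/25 = 13/25.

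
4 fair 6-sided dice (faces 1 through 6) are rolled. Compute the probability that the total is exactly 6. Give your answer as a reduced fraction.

5/648

There are 6^4 = 1296 equally likely outcomes.
The number of ordered 4-tuples from {1,…,6} summing to 6 is 10.
P(sum = 6) = 10/1296 = 5/648.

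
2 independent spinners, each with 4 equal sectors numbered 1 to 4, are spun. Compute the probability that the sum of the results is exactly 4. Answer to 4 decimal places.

0.1875

There are 4^2 = 16 equally likely outcomes.
The number of ordered 2-tuples from {1,…,4} summing to 4 is 3.
P(sum = 4) = 3/16 ≈ 0.1875.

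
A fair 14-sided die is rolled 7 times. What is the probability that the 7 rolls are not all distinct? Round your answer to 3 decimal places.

P(all 7 different) = 14/14 · 13/14 · ··· · 8/14 ≈ 0.164.
P(at least two equal) = 1 − 0.164 = 0.836.

0.836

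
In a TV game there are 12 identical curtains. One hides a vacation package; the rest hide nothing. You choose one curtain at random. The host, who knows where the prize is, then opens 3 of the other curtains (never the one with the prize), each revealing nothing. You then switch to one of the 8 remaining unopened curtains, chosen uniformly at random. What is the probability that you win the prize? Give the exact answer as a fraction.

11/96

Your original curtain holds the prize with probability 1/12, so the other 11 collectively hold it with probability 11/12.
The host can always find 3 empty curtains to open, so the reveals don't change that 11/12; it is now spread over the 8 remaining unopened curtains.
P(win by switching) = (11/12) · (1/8) = 11/96.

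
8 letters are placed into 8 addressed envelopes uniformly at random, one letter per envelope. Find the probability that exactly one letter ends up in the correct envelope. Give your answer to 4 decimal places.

0.3679

Choose which one is fixed: C(8,1) = 8 ways.
The remaining 7 must have no fixed point: D(7) = 1854.
P = 8·1854/40320 = 103/280 ≈ 0.3679.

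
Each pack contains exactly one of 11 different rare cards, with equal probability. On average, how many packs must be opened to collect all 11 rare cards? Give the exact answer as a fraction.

83711/2520

After i distinct types are collected, each trial gives a new one with probability (11−i)/11, so the expected wait for the next new type is 11/(11−i).
E = 11/11 + 11/10 + 11/9 + 11/8 + 11/7 + 11/6 + 11/5 + 11/4 + 11/3 + 11/2 + 11/1 = 83711/2520.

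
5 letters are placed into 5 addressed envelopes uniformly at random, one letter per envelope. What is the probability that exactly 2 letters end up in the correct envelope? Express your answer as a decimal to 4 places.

Choose which 2 of the 5 are fixed: C(5,2) = 10 ways.
The remaining 3 must have no fixed point: D(3) = 2.
P = 10·2/120 = 1/6 ≈ 0.1667.

0.1667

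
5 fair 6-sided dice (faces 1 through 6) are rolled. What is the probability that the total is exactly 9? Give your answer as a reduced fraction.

35/3888

There are 6^5 = 7776 equally likely outcomes.
The number of ordered 5-tuples from {1,…,6} summing to 9 is 70.
P(sum = 9) = 70/7776 = 35/3888.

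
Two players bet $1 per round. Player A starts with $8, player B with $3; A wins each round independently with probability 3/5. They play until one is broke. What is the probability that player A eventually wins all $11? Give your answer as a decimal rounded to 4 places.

Let r = q/p = (2/5)/(3/5) = 2/3. The recurrence P(i) = p·P(i+1) + q·P(i−1) with P(0)=0, P(11)=1 gives P(i) = (1 − r^i)/(1 − r^11).
P(8) = (1 − (2/3)^8) / (1 − (2/3)^11) = 170235/175099 ≈ 0.9722.

0.9722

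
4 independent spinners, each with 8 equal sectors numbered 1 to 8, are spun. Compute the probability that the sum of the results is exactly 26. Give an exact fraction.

21/1024

There are 8^4 = 4096 equally likely outcomes.
The number of ordered 4-tuples from {1,…,8} summing to 26 is 84.
P(sum = 26) = 84/4096 = 21/1024.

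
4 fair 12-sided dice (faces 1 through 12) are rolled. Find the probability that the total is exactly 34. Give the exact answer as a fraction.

5/162

There are 12^4 = 20736 equally likely outcomes.
The number of ordered 4-tuples from {1,…,12} summing to 34 is 640.
P(sum = 34) = 640/20736 = 5/162.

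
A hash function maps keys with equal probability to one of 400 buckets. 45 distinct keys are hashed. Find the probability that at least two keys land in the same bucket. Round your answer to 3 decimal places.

It's easier to compute the probability that all 45 are distinct.
P(all distinct) = 400/400 · 399/400 · ··· · 356/400 ≈ 0.076.
So the probability of at least one match is 1 − 0.076 = 0.924.

0.924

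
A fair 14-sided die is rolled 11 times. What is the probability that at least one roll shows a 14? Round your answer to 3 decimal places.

0.557

P(no roll shows a 14) = (13/14)^11 ≈ 0.443.
P(at least one) = 1 − 0.443 = 0.557.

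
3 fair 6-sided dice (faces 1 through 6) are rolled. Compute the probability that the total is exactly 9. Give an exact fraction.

There are 6^3 = 216 equally likely outcomes.
The number of ordered 3-tuples from {1,…,6} summing to 9 is 25.
P(sum = 9) = 25/216.

25/216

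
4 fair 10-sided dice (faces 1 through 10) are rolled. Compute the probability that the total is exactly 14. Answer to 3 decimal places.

0.028

There are 10^4 = 10000 equally likely outcomes.
The number of ordered 4-tuples from {1,…,10} summing to 14 is 282.
P(sum = 14) = 282/10000 = 141/5000 ≈ 0.028.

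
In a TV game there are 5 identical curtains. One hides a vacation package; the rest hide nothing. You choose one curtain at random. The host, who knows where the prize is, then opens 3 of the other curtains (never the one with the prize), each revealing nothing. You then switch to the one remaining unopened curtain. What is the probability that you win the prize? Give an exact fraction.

Your original curtain holds the prize with probability 1/5, so the other 4 collectively hold it with probability 4/5.
The host can always find 3 empty curtains to open, so the reveals don't change that 4/5; it is now spread over the 1 remaining unopened curtain.
P(win by switching) = (4/5) · (1/1) = 4/5.

4/5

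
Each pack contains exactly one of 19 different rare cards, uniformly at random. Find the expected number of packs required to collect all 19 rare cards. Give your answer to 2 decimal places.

After i distinct types are collected, each trial gives a new one with probability (19−i)/19, so the expected wait for the next new type is 19/(19−i).
E = 19/19 + 19/18 + 19/17 + 19/16 + 19/15 + 19/14 + 19/13 + 19/12 + 19/11 + 19/10 + 19/9 + 19/8 + 19/7 + 19/6 + 19/5 + 19/4 + 19/3 + 19/2 + 19/1 = 275295799/4084080 ≈ 67.41.

67.41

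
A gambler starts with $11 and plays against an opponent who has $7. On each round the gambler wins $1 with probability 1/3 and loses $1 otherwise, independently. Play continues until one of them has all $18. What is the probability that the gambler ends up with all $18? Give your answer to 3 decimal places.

0.008

Let r = q/p = (2/3)/(1/3) = 2. The recurrence P(i) = p·P(i+1) + q·P(i−1) with P(0)=0, P(18)=1 gives P(i) = (1 − r^i)/(1 − r^18).
P(11) = (1 − (2)^11) / (1 − (2)^18) = 2047/262143 ≈ 0.008.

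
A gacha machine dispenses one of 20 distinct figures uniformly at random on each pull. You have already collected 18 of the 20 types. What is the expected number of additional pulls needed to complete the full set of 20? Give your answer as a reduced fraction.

30

Starting from 18 distinct types, each trial gives a new one with probability (20−i)/20 when i types are held, so the wait for the next new type is 20/(20−i).
E = 20/2 + 20/1 = 30.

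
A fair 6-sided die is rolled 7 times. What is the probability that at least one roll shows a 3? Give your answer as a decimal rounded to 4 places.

P(no roll shows a 3) = (5/6)^7 ≈ 0.2791.
P(at least one) = 1 − 0.2791 = 0.7209.

0.7209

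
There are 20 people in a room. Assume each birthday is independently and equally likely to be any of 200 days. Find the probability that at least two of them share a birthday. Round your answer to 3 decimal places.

0.626

It's easier to compute the probability that all 20 are distinct.
P(all distinct) = 200/200 · 199/200 · ··· · 181/200 ≈ 0.374.
So the probability of at least one match is 1 − 0.374 = 0.626.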